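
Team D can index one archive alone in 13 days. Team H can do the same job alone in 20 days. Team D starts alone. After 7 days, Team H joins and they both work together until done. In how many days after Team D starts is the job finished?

117/11 days

In the first 7 days Team D alone does 7/13 of the job, leaving 6/13.
Once everyone is working, combined rate: 1/13 + 1/20 = (20 + 13)/260 = 33/260 per day.
Remaining 6/13 at 33/260 per day takes 40/11 days.
Total from the start = 7 + 40/11 = 117/11 days.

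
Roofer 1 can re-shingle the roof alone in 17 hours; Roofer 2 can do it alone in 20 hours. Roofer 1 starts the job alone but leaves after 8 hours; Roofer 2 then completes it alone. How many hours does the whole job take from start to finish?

In 8 hours Roofer 1 does 8/17 of the job, leaving 9/17.
Roofer 2 works at 1/20 per hour, so finishing takes 9/17 ÷ 1/20 = 180/17 hours.
Total time = 8 + 180/17 = 316/17 hours.

316/17 hours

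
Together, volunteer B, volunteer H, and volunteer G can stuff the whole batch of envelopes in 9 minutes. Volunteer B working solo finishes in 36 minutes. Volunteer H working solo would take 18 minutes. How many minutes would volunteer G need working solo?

Combined rate is 1/9 per minute.
Known contribution: 1/36 + 1/18 = (1 + 2)/36 = 3/36 = 1/12 per minute.
So volunteer G's rate is 1/9 − 1/12 = 1/36, meaning 36 minutes alone.

36 minutes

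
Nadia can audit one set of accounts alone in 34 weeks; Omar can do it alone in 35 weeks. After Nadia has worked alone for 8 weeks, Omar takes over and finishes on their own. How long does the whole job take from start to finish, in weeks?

591/17 weeks

In 8 weeks Nadia does 8/34 = 4/17 of the job, leaving 13/17.
Omar works at 1/35 per week, so finishing takes 13/17 ÷ 1/35 = 455/17 weeks.
Total time = 8 + 455/17 = 591/17 weeks.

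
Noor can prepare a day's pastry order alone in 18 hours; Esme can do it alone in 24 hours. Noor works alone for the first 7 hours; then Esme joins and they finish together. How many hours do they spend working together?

44/7 hours

In 7 hours Noor does 7/18 of the job, leaving 11/18.
Noor and Esme together work at 7/72 per hour, so finishing takes 11/18 ÷ 7/72 = 44/7 hours.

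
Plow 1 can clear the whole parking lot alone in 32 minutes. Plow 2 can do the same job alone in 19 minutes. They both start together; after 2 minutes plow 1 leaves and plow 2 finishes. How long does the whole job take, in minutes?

In the first 2 minutes the combined rate is 51/608, so 51/304 of the job is done, leaving 253/304.
After plow 1 leaves the rate is 1/19 per minute; the remaining 253/304 takes 253/16 minutes.
Total = 2 + 253/16 = 285/16 minutes.

285/16 minutes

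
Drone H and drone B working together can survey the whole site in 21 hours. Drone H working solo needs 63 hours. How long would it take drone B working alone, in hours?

Combined rate is 1/21 per hour.
Known contribution: 1/63 per hour.
So drone B's rate is 1/21 − 1/63 = 2/63, meaning 63/2 hours alone.

63/2 hours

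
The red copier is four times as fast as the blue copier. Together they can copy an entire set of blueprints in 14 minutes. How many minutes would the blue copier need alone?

70 minutes

Let the blue copier's rate be r; then the red copier's rate is 4r, so together (4 + 1)r = 5r = 1/14.
Thus r = 1/70 per minute.
The blue copier alone: 70 minutes; the red copier alone: 35/2 minutes.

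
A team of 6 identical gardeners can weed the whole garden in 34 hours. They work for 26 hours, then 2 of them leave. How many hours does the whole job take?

38 hours

One gardener does 1/204 of the job per hour.
After 26 hours with 6 gardeners, 13/17 is done (4/17 left).
With 4 gardeners the rate is 4/204 = 1/51, so the rest takes 4/17 ÷ 1/51 = 12 hours.
Total = 26 + 12 = 38 hours.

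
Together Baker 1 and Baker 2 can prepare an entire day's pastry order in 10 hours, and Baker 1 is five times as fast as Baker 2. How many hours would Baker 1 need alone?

Let Baker 2's rate be r; then Baker 1's rate is 5r, so together (5 + 1)r = 6r = 1/10.
Thus r = 1/60 per hour.
Baker 2 alone: 60 hours; Baker 1 alone: 12 hours.

12 hours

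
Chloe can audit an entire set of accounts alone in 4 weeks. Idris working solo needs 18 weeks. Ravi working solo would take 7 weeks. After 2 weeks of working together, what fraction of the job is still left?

Combined rate: 1/4 + 1/18 + 1/7 = (63 + 14 + 36)/252 = 113/252 per week.
In 2 weeks they complete 2·113/252 = 113/126 of the job.
So 13/126 remains.

13/126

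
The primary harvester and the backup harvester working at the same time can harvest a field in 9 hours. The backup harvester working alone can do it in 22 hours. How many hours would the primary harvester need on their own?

198/13 hours

Combined rate is 1/9 per hour.
Known contribution: 1/22 per hour.
So the primary harvester's rate is 1/9 − 1/22 = 13/198, meaning 198/13 hours alone.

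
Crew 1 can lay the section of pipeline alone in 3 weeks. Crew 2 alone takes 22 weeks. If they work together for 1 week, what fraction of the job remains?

41/66

Combined rate: 1/3 + 1/22 = (22 + 3)/66 = 25/66 per week.
In 1 week they complete 1·25/66 = 25/66 of the job.
So 41/66 remains.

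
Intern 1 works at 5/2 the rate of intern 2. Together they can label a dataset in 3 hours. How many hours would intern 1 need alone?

Let intern 2's rate be r; then intern 1's rate is (5/2)r, so together (5/2 + 1)r = (7/2)r = 1/3.
Thus r = 2/21 per hour.
Intern 2 alone: 21/2 hours; intern 1 alone: 21/5 hours.

21/5 hours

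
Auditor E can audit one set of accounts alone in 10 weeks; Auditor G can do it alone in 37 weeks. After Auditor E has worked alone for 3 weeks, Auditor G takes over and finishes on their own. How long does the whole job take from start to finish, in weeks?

In 3 weeks Auditor E does 3/10 of the job, leaving 7/10.
Auditor G works at 1/37 per week, so finishing takes 7/10 ÷ 1/37 = 259/10 weeks.
Total time = 3 + 259/10 = 289/10 weeks.

289/10 weeks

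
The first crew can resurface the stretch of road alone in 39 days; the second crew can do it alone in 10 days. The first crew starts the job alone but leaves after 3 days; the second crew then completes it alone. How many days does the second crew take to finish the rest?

120/13 days

In 3 days the first crew does 3/39 = 1/13 of the job, leaving 12/13.
The second crew works at 1/10 per day, so finishing takes 12/13 ÷ 1/10 = 120/13 days.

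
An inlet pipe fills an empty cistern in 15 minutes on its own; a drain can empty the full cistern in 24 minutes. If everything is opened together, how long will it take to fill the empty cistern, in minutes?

Net rate = 1/15 − 1/24 = (8 − 5)/120 = 3/120 = 1/40 per minute.
Filling time = 1 ÷ (1/40) = 40 minutes.

40 minutes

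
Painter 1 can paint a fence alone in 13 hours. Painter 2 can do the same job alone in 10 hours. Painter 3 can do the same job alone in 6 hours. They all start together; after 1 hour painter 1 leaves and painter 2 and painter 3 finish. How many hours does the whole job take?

45/13 hours

In the first 1 hour the combined rate is 67/195, so 67/195 of the job is done, leaving 128/195.
After painter 1 leaves the rate is 4/15 per hour; the remaining 128/195 takes 32/13 hours.
Total = 1 + 32/13 = 45/13 hours.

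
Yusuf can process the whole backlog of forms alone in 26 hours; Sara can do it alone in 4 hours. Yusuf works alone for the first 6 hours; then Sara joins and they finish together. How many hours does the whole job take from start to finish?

26/3 hours

In 6 hours Yusuf does 6/26 = 3/13 of the job, leaving 10/13.
Yusuf and Sara together work at 15/52 per hour, so finishing takes 10/13 ÷ 15/52 = 8/3 hours.
Total time = 6 + 8/3 = 26/3 hours.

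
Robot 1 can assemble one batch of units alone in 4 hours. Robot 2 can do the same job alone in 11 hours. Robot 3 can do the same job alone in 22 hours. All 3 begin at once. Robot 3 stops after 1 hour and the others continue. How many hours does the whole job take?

14/5 hours

In the first 1 hour the combined rate is 17/44, so 17/44 of the job is done, leaving 27/44.
After robot 3 leaves the rate is 15/44 per hour; the remaining 27/44 takes 9/5 hours.
Total = 1 + 9/5 = 14/5 hours.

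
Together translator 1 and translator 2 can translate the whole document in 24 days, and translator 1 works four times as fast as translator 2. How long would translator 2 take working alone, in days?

Let translator 2's rate be r; then translator 1's rate is 4r, so together (4 + 1)r = 5r = 1/24.
Thus r = 1/120 per day.
Translator 2 alone: 120 days; translator 1 alone: 30 days.

120 days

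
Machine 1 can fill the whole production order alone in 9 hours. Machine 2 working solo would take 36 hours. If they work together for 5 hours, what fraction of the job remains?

Combined rate: 1/9 + 1/36 = (4 + 1)/36 = 5/36 per hour.
In 5 hours they complete 5·5/36 = 25/36 of the job.
So 11/36 remains.

11/36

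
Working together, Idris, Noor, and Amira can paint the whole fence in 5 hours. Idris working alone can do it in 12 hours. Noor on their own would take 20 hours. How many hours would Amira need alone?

Combined rate is 1/5 per hour.
Known contribution: 1/12 + 1/20 = (5 + 3)/60 = 8/60 = 2/15 per hour.
So Amira's rate is 1/5 − 2/15 = 1/15, meaning 15 hours alone.

15 hours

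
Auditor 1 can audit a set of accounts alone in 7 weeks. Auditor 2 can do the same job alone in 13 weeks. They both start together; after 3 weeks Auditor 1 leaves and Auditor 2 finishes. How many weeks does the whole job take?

In the first 3 weeks the combined rate is 20/91, so 60/91 of the job is done, leaving 31/91.
After Auditor 1 leaves the rate is 1/13 per week; the remaining 31/91 takes 31/7 weeks.
Total = 3 + 31/7 = 52/7 weeks.

52/7 weeks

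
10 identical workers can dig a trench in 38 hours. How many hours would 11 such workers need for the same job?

Total work is 10·38 = 380 worker-hours.
With 11 workers: 380/11 hours.

380/11 hours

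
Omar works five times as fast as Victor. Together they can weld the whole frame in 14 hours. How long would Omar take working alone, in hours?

Let Victor's rate be r; then Omar's rate is 5r, so together (5 + 1)r = 6r = 1/14.
Thus r = 1/84 per hour.
Victor alone: 84 hours; Omar alone: 84/5 hours.

84/5 hours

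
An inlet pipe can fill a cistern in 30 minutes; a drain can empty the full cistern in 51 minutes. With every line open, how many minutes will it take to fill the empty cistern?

510/7 minutes

Net rate = 1/30 − 1/51 = (17 − 10)/510 = 7/510 per minute.
Filling time = 1 ÷ (7/510) = 510/7 minutes.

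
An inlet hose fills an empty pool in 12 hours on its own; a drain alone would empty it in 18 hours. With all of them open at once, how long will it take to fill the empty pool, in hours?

Net rate = 1/12 − 1/18 = (3 − 2)/36 = 1/36 per hour.
Filling time = 1 ÷ (1/36) = 36 hours.

36 hours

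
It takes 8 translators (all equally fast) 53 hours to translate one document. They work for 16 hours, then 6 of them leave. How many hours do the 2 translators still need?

One translator does 1/424 of the job per hour.
After 16 hours with 8 translators, 16/53 is done (37/53 left).
With 2 translators the rate is 2/424 = 1/212, so the rest takes 37/53 ÷ 1/212 = 148 hours.

148 hours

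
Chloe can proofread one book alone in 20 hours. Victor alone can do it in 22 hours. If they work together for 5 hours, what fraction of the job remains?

23/44

Combined rate: 1/20 + 1/22 = (11 + 10)/220 = 21/220 per hour.
In 5 hours they complete 5·21/220 = 21/44 of the job.
So 23/44 remains.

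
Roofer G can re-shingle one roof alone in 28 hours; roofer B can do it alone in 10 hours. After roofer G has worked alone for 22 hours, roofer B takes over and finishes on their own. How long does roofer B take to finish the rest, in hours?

15/7 hours

In 22 hours roofer G does 22/28 = 11/14 of the job, leaving 3/14.
Roofer B works at 1/10 per hour, so finishing takes 3/14 ÷ 1/10 = 15/7 hours.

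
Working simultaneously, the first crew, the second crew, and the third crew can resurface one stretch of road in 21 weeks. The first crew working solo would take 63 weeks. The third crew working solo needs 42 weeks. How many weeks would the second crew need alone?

126 weeks

Combined rate is 1/21 per week.
Known contribution: 1/63 + 1/42 = (2 + 3)/126 = 5/126 per week.
So the second crew's rate is 1/21 − 5/126 = 1/126, meaning 126 weeks alone.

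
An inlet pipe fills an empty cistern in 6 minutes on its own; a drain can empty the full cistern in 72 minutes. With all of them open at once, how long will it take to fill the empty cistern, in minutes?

Net rate = 1/6 − 1/72 = (12 − 1)/72 = 11/72 per minute.
Filling time = 1 ÷ (11/72) = 72/11 minutes.

72/11 minutes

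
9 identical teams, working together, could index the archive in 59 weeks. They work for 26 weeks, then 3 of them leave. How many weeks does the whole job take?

151/2 weeks

One team does 1/531 of the job per week.
After 26 weeks with 9 teams, 26/59 is done (33/59 left).
With 6 teams the rate is 6/531 = 2/177, so the rest takes 33/59 ÷ 2/177 = 99/2 weeks.
Total = 26 + 99/2 = 151/2 weeks.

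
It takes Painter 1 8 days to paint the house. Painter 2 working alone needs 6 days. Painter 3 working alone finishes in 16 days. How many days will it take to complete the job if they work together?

Combined rate: 1/8 + 1/6 + 1/16 = (6 + 8 + 3)/48 = 17/48 per day.
Time = 1 ÷ (17/48) = 48/17 days.

48/17 days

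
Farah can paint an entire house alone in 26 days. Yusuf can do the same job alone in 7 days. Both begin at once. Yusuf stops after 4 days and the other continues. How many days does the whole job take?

In the first 4 days the combined rate is 33/182, so 66/91 of the job is done, leaving 25/91.
After Yusuf leaves the rate is 1/26 per day; the remaining 25/91 takes 50/7 days.
Total = 4 + 50/7 = 78/7 days.

78/7 days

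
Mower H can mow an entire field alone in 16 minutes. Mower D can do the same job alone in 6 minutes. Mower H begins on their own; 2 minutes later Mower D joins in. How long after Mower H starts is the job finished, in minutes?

In the first 2 minutes Mower H alone does 2/16 = 1/8 of the job, leaving 7/8.
Once everyone is working, combined rate: 1/16 + 1/6 = (3 + 8)/48 = 11/48 per minute.
Remaining 7/8 at 11/48 per minute takes 42/11 minutes.
Total from the start = 2 + 42/11 = 64/11 minutes.

64/11 minutes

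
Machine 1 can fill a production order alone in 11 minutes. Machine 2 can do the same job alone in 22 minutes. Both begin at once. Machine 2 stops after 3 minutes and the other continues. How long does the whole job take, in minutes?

19/2 minutes

In the first 3 minutes the combined rate is 3/22, so 9/22 of the job is done, leaving 13/22.
After machine 2 leaves the rate is 1/11 per minute; the remaining 13/22 takes 13/2 minutes.
Total = 3 + 13/2 = 19/2 minutes.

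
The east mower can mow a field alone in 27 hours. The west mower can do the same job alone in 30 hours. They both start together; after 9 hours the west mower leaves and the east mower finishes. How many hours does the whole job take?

In the first 9 hours the combined rate is 19/270, so 19/30 of the job is done, leaving 11/30.
After the west mower leaves the rate is 1/27 per hour; the remaining 11/30 takes 99/10 hours.
Total = 9 + 99/10 = 189/10 hours.

189/10 hours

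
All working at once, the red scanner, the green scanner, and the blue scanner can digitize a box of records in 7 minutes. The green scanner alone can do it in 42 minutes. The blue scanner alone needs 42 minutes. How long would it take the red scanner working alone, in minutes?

21/2 minutes

Combined rate is 1/7 per minute.
Known contribution: 1/42 + 1/42 = (1 + 1)/42 = 2/42 = 1/21 per minute.
So the red scanner's rate is 1/7 − 1/21 = 2/21, meaning 21/2 minutes alone.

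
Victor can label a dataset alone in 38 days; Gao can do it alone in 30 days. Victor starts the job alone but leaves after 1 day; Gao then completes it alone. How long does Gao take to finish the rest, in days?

In 1 day Victor does 1/38 of the job, leaving 37/38.
Gao works at 1/30 per day, so finishing takes 37/38 ÷ 1/30 = 555/19 days.

555/19 days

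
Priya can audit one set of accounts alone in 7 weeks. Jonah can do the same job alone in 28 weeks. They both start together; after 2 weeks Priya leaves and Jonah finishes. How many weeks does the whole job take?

In the first 2 weeks the combined rate is 5/28, so 5/14 of the job is done, leaving 9/14.
After Priya leaves the rate is 1/28 per week; the remaining 9/14 takes 18 weeks.
Total = 2 + 18 = 20 weeks.

20 weeks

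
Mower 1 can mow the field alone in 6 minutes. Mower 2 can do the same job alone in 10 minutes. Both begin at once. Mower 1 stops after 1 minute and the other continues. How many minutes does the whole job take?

In the first 1 minute the combined rate is 4/15, so 4/15 of the job is done, leaving 11/15.
After mower 1 leaves the rate is 1/10 per minute; the remaining 11/15 takes 22/3 minutes.
Total = 1 + 22/3 = 25/3 minutes.

25/3 minutes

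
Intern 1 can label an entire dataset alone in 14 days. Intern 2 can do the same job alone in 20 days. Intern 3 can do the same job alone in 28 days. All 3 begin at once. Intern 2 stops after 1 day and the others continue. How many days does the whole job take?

133/15 days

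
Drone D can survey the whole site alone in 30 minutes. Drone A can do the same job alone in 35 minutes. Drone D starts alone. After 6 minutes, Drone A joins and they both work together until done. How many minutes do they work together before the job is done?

168/13 minutes

In the first 6 minutes Drone D alone does 6/30 = 1/5 of the job, leaving 4/5.
Once everyone is working, combined rate: 1/30 + 1/35 = (7 + 6)/210 = 13/210 per minute.
Remaining 4/5 at 13/210 per minute takes 168/13 minutes.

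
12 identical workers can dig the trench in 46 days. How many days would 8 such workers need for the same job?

69 days

Total work is 12·46 = 552 worker-days.
With 8 workers: 552/8 = 69 days.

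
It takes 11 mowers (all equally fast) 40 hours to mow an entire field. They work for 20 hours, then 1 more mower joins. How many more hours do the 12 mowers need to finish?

One mower does 1/440 of the job per hour.
After 20 hours with 11 mowers, 1/2 is done (1/2 left).
With 12 mowers the rate is 12/440 = 3/110, so the rest takes 1/2 ÷ 3/110 = 55/3 hours.

55/3 hours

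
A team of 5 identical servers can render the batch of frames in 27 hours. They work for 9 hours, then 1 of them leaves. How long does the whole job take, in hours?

One server does 1/135 of the job per hour.
After 9 hours with 5 servers, 1/3 is done (2/3 left).
With 4 servers the rate is 4/135, so the rest takes 2/3 ÷ 4/135 = 45/2 hours.
Total = 9 + 45/2 = 63/2 hours.

63/2 hours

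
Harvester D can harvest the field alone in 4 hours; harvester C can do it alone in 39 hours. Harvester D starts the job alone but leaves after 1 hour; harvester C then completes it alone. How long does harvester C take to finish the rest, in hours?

In 1 hour harvester D does 1/4 of the job, leaving 3/4.
Harvester C works at 1/39 per hour, so finishing takes 3/4 ÷ 1/39 = 117/4 hours.

117/4 hours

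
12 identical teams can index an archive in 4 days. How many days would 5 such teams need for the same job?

Total work is 12·4 = 48 team-days.
With 5 teams: 48/5 days.

48/5 days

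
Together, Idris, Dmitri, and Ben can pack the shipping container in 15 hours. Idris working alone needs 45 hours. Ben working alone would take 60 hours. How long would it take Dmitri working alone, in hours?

36 hours

Combined rate is 1/15 per hour.
Known contribution: 1/45 + 1/60 = (4 + 3)/180 = 7/180 per hour.
So Dmitri's rate is 1/15 − 7/180 = 1/36, meaning 36 hours alone.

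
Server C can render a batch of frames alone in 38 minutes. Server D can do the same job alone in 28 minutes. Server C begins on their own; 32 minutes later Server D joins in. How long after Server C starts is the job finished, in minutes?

In the first 32 minutes Server C alone does 32/38 = 16/19 of the job, leaving 3/19.
Once everyone is working, combined rate: 1/38 + 1/28 = (14 + 19)/532 = 33/532 per minute.
Remaining 3/19 at 33/532 per minute takes 28/11 minutes.
Total from the start = 32 + 28/11 = 380/11 minutes.

380/11 minutes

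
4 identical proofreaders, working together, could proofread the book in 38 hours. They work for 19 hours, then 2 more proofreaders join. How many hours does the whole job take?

95/3 hours

One proofreader does 1/152 of the job per hour.
After 19 hours with 4 proofreaders, 1/2 is done (1/2 left).
With 6 proofreaders the rate is 6/152 = 3/76, so the rest takes 1/2 ÷ 3/76 = 38/3 hours.
Total = 19 + 38/3 = 95/3 hours.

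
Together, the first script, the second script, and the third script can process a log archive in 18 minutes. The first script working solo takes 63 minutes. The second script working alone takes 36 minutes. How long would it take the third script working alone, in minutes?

Combined rate is 1/18 per minute.
Known contribution: 1/63 + 1/36 = (4 + 7)/252 = 11/252 per minute.
So the third script's rate is 1/18 − 11/252 = 1/84, meaning 84 minutes alone.

84 minutes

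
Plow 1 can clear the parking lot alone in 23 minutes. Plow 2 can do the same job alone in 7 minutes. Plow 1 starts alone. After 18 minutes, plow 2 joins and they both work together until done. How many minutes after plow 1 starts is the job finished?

115/6 minutes

In the first 18 minutes plow 1 alone does 18/23 of the job, leaving 5/23.
Once everyone is working, combined rate: 1/23 + 1/7 = (7 + 23)/161 = 30/161 per minute.
Remaining 5/23 at 30/161 per minute takes 7/6 minutes.
Total from the start = 18 + 7/6 = 115/6 minutes.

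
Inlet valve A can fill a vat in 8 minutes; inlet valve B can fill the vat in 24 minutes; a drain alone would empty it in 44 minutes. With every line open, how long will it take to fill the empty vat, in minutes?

132/19 minutes

Net rate = 1/8 + 1/24 − 1/44 = (33 + 11 − 6)/264 = 38/264 = 19/132 per minute.
Filling time = 1 ÷ (19/132) = 132/19 minutes.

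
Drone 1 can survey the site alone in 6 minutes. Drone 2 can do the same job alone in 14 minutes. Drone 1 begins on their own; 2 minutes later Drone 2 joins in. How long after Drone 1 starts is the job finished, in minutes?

In the first 2 minutes Drone 1 alone does 2/6 = 1/3 of the job, leaving 2/3.
Once everyone is working, combined rate: 1/6 + 1/14 = (7 + 3)/42 = 10/42 = 5/21 per minute.
Remaining 2/3 at 5/21 per minute takes 14/5 minutes.
Total from the start = 2 + 14/5 = 24/5 minutes.

24/5 minutes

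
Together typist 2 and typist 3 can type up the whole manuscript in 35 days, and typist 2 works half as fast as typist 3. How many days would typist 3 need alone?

105/2 days

Let typist 3's rate be r; then typist 2's rate is (1/2)r, so together (1/2 + 1)r = (3/2)r = 1/35.
Thus r = 2/105 per day.
Typist 3 alone: 105/2 days; typist 2 alone: 105 days.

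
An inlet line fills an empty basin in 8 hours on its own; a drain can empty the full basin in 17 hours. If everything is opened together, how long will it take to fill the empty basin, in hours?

136/9 hours

Net rate = 1/8 − 1/17 = (17 − 8)/136 = 9/136 per hour.
Filling time = 1 ÷ (9/136) = 136/9 hours.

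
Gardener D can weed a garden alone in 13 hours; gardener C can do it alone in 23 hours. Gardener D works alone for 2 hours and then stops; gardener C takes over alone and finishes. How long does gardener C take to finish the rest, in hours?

In 2 hours gardener D does 2/13 of the job, leaving 11/13.
Gardener C works at 1/23 per hour, so finishing takes 11/13 ÷ 1/23 = 253/13 hours.

253/13 hours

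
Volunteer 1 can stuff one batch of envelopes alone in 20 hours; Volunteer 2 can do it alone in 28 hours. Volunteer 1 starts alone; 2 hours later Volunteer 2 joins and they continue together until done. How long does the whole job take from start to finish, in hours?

25/2 hours

In 2 hours Volunteer 1 does 2/20 = 1/10 of the job, leaving 9/10.
Volunteer 1 and Volunteer 2 together work at 3/35 per hour, so finishing takes 9/10 ÷ 3/35 = 21/2 hours.
Total time = 2 + 21/2 = 25/2 hours.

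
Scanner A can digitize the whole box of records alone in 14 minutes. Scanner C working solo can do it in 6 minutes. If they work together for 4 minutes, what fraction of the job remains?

1/21

Combined rate: 1/14 + 1/6 = (3 + 7)/42 = 10/42 = 5/21 per minute.
In 4 minutes they complete 4·5/21 = 20/21 of the job.
So 1/21 remains.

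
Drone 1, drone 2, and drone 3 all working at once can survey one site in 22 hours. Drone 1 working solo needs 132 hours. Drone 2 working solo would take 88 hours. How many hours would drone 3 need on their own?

Combined rate is 1/22 per hour.
Known contribution: 1/132 + 1/88 = (2 + 3)/264 = 5/264 per hour.
So drone 3's rate is 1/22 − 5/264 = 7/264, meaning 264/7 hours alone.

264/7 hours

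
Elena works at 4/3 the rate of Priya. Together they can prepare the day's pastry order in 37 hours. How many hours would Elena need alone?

Let Priya's rate be r; then Elena's rate is (4/3)r, so together (4/3 + 1)r = (7/3)r = 1/37.
Thus r = 3/259 per hour.
Priya alone: 259/3 hours; Elena alone: 259/4 hours.

259/4 hours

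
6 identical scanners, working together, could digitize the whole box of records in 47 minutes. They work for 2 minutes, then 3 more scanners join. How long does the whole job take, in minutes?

32 minutes

One scanner does 1/282 of the job per minute.
After 2 minutes with 6 scanners, 2/47 is done (45/47 left).
With 9 scanners the rate is 9/282 = 3/94, so the rest takes 45/47 ÷ 3/94 = 30 minutes.
Total = 2 + 30 = 32 minutes.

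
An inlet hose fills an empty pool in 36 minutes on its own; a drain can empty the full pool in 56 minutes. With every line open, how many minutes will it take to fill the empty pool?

504/5 minutes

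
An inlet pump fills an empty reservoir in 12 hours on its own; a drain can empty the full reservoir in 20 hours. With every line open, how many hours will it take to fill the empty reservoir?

Net rate = 1/12 − 1/20 = (5 − 3)/60 = 2/60 = 1/30 per hour.
Filling time = 1 ÷ (1/30) = 30 hours.

30 hours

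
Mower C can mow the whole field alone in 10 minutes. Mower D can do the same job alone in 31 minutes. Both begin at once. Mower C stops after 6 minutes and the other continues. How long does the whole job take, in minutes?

In the first 6 minutes the combined rate is 41/310, so 123/155 of the job is done, leaving 32/155.
After Mower C leaves the rate is 1/31 per minute; the remaining 32/155 takes 32/5 minutes.
Total = 6 + 32/5 = 62/5 minutes.

62/5 minutes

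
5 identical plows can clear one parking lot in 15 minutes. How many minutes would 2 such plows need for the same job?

75/2 minutes

Total work is 5·15 = 75 plow-minutes.
With 2 plows: 75/2 minutes.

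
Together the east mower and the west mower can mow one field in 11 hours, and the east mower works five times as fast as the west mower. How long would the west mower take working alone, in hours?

66 hours

Let the west mower's rate be r; then the east mower's rate is 5r, so together (5 + 1)r = 6r = 1/11.
Thus r = 1/66 per hour.
The west mower alone: 66 hours; the east mower alone: 66/5 hours.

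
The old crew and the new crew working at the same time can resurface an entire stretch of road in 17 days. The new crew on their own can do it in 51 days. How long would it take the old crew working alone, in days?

Combined rate is 1/17 per day.
Known contribution: 1/51 per day.
So the old crew's rate is 1/17 − 1/51 = 2/51, meaning 51/2 days alone.

51/2 days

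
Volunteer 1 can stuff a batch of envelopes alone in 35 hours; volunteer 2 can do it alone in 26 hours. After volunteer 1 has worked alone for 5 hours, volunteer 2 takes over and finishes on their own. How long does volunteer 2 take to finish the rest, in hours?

In 5 hours volunteer 1 does 5/35 = 1/7 of the job, leaving 6/7.
Volunteer 2 works at 1/26 per hour, so finishing takes 6/7 ÷ 1/26 = 156/7 hours.

156/7 hours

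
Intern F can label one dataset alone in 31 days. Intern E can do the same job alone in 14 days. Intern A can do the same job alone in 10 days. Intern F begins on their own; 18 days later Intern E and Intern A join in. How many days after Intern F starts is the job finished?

341/17 days

In the first 18 days Intern F alone does 18/31 of the job, leaving 13/31.
Once everyone is working, combined rate: 1/31 + 1/14 + 1/10 = (70 + 155 + 217)/2170 = 442/2170 = 221/1085 per day.
Remaining 13/31 at 221/1085 per day takes 35/17 days.
Total from the start = 18 + 35/17 = 341/17 days.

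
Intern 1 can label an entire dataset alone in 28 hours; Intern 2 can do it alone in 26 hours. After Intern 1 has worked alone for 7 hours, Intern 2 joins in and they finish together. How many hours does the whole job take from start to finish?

154/9 hours

In 7 hours Intern 1 does 7/28 = 1/4 of the job, leaving 3/4.
Intern 1 and Intern 2 together work at 27/364 per hour, so finishing takes 3/4 ÷ 27/364 = 91/9 hours.
Total time = 7 + 91/9 = 154/9 hours.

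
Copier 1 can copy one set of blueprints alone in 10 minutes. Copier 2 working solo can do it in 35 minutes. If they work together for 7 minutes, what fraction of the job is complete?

Combined rate: 1/10 + 1/35 = (7 + 2)/70 = 9/70 per minute.
In 7 minutes they complete 7·9/70 = 9/10 of the job.

9/10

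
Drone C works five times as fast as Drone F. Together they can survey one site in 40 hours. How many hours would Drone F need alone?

240 hours

Let Drone F's rate be r; then Drone C's rate is 5r, so together (5 + 1)r = 6r = 1/40.
Thus r = 1/240 per hour.
Drone F alone: 240 hours; Drone C alone: 48 hours.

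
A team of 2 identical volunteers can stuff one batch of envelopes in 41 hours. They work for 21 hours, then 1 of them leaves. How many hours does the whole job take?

61 hours

One volunteer does 1/82 of the job per hour.
After 21 hours with 2 volunteers, 21/41 is done (20/41 left).
With 1 volunteer the rate is 1/82, so the rest takes 20/41 ÷ 1/82 = 40 hours.
Total = 21 + 40 = 61 hours.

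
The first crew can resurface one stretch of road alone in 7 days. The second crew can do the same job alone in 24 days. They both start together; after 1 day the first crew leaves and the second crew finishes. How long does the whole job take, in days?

144/7 days

In the first 1 day the combined rate is 31/168, so 31/168 of the job is done, leaving 137/168.
After the first crew leaves the rate is 1/24 per day; the remaining 137/168 takes 137/7 days.
Total = 1 + 137/7 = 144/7 days.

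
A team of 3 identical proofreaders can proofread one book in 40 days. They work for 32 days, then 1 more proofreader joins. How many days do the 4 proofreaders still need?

6 days

One proofreader does 1/120 of the job per day.
After 32 days with 3 proofreaders, 4/5 is done (1/5 left).
With 4 proofreaders the rate is 4/120 = 1/30, so the rest takes 1/5 ÷ 1/30 = 6 days.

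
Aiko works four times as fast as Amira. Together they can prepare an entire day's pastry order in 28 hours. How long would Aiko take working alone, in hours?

35 hours

Let Amira's rate be r; then Aiko's rate is 4r, so together (4 + 1)r = 5r = 1/28.
Thus r = 1/140 per hour.
Amira alone: 140 hours; Aiko alone: 35 hours.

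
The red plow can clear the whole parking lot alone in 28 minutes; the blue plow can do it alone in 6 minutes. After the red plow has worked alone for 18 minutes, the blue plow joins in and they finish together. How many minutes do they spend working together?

In 18 minutes the red plow does 18/28 = 9/14 of the job, leaving 5/14.
The red plow and the blue plow together work at 17/84 per minute, so finishing takes 5/14 ÷ 17/84 = 30/17 minutes.

30/17 minutes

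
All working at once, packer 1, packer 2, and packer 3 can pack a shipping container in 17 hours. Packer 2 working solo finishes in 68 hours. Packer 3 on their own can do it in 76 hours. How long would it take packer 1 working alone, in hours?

Combined rate is 1/17 per hour.
Known contribution: 1/68 + 1/76 = (19 + 17)/1292 = 36/1292 = 9/323 per hour.
So packer 1's rate is 1/17 − 9/323 = 10/323, meaning 323/10 hours alone.

323/10 hours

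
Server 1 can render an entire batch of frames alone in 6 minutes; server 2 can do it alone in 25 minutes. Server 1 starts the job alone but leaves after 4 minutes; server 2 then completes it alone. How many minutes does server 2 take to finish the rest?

In 4 minutes server 1 does 4/6 = 2/3 of the job, leaving 1/3.
Server 2 works at 1/25 per minute, so finishing takes 1/3 ÷ 1/25 = 25/3 minutes.

25/3 minutes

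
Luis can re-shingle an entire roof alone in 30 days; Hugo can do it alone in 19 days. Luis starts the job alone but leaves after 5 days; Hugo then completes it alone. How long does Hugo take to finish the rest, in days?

95/6 days

In 5 days Luis does 5/30 = 1/6 of the job, leaving 5/6.
Hugo works at 1/19 per day, so finishing takes 5/6 ÷ 1/19 = 95/6 days.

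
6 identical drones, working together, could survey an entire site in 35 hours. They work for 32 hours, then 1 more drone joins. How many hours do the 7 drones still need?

18/7 hours

One drone does 1/210 of the job per hour.
After 32 hours with 6 drones, 32/35 is done (3/35 left).
With 7 drones the rate is 7/210 = 1/30, so the rest takes 3/35 ÷ 1/30 = 18/7 hours.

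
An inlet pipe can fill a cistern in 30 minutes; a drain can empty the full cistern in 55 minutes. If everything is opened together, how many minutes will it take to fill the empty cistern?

66 minutes

Net rate = 1/30 − 1/55 = (11 − 6)/330 = 5/330 = 1/66 per minute.
Filling time = 1 ÷ (1/66) = 66 minutes.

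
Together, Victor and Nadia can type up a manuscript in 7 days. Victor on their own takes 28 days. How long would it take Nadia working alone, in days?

28/3 days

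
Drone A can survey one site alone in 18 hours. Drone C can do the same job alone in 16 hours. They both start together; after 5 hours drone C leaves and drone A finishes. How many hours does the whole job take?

99/8 hours

In the first 5 hours the combined rate is 17/144, so 85/144 of the job is done, leaving 59/144.
After drone C leaves the rate is 1/18 per hour; the remaining 59/144 takes 59/8 hours.
Total = 5 + 59/8 = 99/8 hours.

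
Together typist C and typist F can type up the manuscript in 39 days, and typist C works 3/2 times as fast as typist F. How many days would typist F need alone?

Let typist F's rate be r; then typist C's rate is (3/2)r, so together (3/2 + 1)r = (5/2)r = 1/39.
Thus r = 2/195 per day.
Typist F alone: 195/2 days; typist C alone: 65 days.

195/2 days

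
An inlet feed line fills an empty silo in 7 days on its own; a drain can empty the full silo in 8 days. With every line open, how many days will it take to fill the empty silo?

56 days

Net rate = 1/7 − 1/8 = (8 − 7)/56 = 1/56 per day.
Filling time = 1 ÷ (1/56) = 56 days.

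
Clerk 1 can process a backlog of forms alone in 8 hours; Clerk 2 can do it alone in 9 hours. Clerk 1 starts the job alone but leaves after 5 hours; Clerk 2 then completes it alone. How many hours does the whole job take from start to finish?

67/8 hours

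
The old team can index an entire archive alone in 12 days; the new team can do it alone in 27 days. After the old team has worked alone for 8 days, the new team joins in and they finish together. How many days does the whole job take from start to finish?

140/13 days

In 8 days the old team does 8/12 = 2/3 of the job, leaving 1/3.
The old team and the new team together work at 13/108 per day, so finishing takes 1/3 ÷ 13/108 = 36/13 days.
Total time = 8 + 36/13 = 140/13 days.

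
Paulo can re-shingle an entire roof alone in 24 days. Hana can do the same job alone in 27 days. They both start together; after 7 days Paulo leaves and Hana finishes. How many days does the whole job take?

153/8 days

In the first 7 days the combined rate is 17/216, so 119/216 of the job is done, leaving 97/216.
After Paulo leaves the rate is 1/27 per day; the remaining 97/216 takes 97/8 days.
Total = 7 + 97/8 = 153/8 days.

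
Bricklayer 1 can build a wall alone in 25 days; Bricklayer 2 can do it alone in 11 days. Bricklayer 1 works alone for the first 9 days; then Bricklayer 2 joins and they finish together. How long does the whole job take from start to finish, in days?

125/9 days

In 9 days Bricklayer 1 does 9/25 of the job, leaving 16/25.
Bricklayer 1 and Bricklayer 2 together work at 36/275 per day, so finishing takes 16/25 ÷ 36/275 = 44/9 days.
Total time = 9 + 44/9 = 125/9 days.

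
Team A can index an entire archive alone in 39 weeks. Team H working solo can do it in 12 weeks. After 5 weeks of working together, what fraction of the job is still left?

Combined rate: 1/39 + 1/12 = (4 + 13)/156 = 17/156 per week.
In 5 weeks they complete 5·17/156 = 85/156 of the job.
So 71/156 remains.

71/156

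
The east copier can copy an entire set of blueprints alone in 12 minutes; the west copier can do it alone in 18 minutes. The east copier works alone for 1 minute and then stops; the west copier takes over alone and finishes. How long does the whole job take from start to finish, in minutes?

In 1 minute the east copier does 1/12 of the job, leaving 11/12.
The west copier works at 1/18 per minute, so finishing takes 11/12 ÷ 1/18 = 33/2 minutes.
Total time = 1 + 33/2 = 35/2 minutes.

35/2 minutes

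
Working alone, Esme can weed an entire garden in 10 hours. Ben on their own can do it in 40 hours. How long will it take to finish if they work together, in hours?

Combined rate: 1/10 + 1/40 = (4 + 1)/40 = 5/40 = 1/8 per hour.
Time = 1 ÷ (1/8) = 8 hours.

8 hours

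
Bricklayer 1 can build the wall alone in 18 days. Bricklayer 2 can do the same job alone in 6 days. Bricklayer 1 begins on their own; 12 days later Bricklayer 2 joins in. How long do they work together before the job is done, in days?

3/2 days

In the first 12 days Bricklayer 1 alone does 12/18 = 2/3 of the job, leaving 1/3.
Once everyone is working, combined rate: 1/18 + 1/6 = (1 + 3)/18 = 4/18 = 2/9 per day.
Remaining 1/3 at 2/9 per day takes 3/2 days.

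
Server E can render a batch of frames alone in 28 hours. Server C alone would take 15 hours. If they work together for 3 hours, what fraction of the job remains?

Combined rate: 1/28 + 1/15 = (15 + 28)/420 = 43/420 per hour.
In 3 hours they complete 3·43/420 = 43/140 of the job.
So 97/140 remains.

97/140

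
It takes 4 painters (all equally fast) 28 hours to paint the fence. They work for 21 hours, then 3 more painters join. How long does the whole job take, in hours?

One painter does 1/112 of the job per hour.
After 21 hours with 4 painters, 3/4 is done (1/4 left).
With 7 painters the rate is 7/112 = 1/16, so the rest takes 1/4 ÷ 1/16 = 4 hours.
Total = 21 + 4 = 25 hours.

25 hours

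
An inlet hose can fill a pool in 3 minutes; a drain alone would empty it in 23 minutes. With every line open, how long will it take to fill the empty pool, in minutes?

Net rate = 1/3 − 1/23 = (23 − 3)/69 = 20/69 per minute.
Filling time = 1 ÷ (20/69) = 69/20 minutes.

69/20 minutes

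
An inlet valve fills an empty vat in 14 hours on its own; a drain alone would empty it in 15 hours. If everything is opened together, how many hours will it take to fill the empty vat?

Net rate = 1/14 − 1/15 = (15 − 14)/210 = 1/210 per hour.
Filling time = 1 ÷ (1/210) = 210 hours.

210 hours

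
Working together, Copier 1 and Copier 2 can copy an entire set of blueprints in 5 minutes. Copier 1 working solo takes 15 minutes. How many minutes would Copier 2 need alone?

Combined rate is 1/5 per minute.
Known contribution: 1/15 per minute.
So Copier 2's rate is 1/5 − 1/15 = 2/15, meaning 15/2 minutes alone.

15/2 minutes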